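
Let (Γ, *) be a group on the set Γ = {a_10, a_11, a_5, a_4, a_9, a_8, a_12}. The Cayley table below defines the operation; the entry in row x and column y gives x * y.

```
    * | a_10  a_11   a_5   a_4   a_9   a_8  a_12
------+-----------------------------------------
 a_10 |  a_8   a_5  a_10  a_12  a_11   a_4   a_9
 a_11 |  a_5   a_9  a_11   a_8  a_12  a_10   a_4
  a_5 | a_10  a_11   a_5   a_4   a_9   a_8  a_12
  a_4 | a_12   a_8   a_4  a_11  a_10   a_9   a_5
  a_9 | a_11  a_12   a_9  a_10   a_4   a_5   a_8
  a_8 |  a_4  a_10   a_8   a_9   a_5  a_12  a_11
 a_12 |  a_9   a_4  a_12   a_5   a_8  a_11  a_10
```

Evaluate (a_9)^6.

a_9^1 = a_9
a_9^2 = a_9 * a_9 = a_4
a_9^3 = a_4 * a_9 = a_10
a_9^4 = a_10 * a_9 = a_11
a_9^5 = a_11 * a_9 = a_12
a_9^6 = a_12 * a_9 = a_8
(Structurally, Γ here is isomorphic to the cyclic group Z_7.)

a_8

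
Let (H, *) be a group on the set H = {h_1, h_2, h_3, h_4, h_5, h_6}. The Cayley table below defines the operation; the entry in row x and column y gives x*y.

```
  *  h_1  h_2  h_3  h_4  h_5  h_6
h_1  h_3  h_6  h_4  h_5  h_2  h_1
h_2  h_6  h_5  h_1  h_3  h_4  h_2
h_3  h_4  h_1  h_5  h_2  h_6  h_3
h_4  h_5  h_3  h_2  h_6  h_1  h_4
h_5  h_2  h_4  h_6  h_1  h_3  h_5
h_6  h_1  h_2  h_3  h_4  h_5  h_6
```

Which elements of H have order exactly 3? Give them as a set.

Identity is h_6. Compute the order of each non-identity element by repeated multiplication:
  h_1: h_1 → h_3 → h_4 → h_5 → h_2 → h_6  (order 6)
  h_2: h_2 → h_5 → h_4 → h_3 → h_1 → h_6  (order 6)
  h_3: h_3 → h_5 → h_6  (order 3)
  h_4: h_4 → h_6  (order 2)
  h_5: h_5 → h_3 → h_6  (order 3)
Elements of order 3: {h_3, h_5}.
(Structurally, H here is isomorphic to the cyclic group Z_6.)

{h_3, h_5}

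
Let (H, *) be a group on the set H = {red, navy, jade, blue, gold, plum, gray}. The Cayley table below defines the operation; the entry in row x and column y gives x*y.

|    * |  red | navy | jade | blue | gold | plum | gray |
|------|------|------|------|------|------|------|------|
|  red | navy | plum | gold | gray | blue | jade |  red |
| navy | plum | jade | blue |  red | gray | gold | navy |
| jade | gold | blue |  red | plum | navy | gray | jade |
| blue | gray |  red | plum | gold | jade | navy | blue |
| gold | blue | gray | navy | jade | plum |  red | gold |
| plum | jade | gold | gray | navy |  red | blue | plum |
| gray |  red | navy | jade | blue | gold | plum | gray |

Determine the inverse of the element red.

blue

First locate the identity: row gray matches the header, so gray is the identity.
Scan row red for gray: red*blue = gray. Hence red^(-1) = blue.
(Structurally, H here is isomorphic to the cyclic group Z_7.)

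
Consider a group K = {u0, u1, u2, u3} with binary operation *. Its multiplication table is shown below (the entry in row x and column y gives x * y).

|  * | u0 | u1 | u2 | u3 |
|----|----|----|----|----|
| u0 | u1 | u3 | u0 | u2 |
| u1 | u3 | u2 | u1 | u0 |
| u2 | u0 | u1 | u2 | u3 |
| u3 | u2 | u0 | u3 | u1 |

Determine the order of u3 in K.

The identity element is u2 (its row matches the header).
u3^1 = u3
u3^2 = u3 * u3 = u1
u3^3 = u1 * u3 = u0
u3^4 = u0 * u3 = u2
The first power of u3 equal to the identity is u3^4, so ord(u3) = 4.

4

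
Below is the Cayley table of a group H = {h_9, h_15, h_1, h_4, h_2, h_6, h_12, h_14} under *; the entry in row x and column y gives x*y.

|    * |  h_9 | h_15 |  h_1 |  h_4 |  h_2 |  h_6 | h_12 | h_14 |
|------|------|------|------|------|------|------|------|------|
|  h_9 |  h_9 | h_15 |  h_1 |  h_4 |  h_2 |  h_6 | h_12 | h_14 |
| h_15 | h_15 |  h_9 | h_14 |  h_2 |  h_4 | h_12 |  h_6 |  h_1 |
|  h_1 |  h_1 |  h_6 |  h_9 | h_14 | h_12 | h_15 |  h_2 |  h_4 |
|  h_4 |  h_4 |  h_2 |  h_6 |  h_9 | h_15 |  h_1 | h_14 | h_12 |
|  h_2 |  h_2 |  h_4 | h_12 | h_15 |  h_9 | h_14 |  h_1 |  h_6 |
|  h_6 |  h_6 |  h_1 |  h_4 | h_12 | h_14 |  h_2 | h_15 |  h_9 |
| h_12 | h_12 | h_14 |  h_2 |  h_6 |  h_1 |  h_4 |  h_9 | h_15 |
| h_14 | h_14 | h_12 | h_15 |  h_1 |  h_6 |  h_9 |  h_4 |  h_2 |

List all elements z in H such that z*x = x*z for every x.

{h_2, h_9}

An element z is central iff its row equals its column in the table.
For h_15: h_15*h_14 = h_1 ≠ h_12 = h_14*h_15, so h_15 ∉ Z.
Checking each element this way leaves Z(H) = {h_2, h_9}.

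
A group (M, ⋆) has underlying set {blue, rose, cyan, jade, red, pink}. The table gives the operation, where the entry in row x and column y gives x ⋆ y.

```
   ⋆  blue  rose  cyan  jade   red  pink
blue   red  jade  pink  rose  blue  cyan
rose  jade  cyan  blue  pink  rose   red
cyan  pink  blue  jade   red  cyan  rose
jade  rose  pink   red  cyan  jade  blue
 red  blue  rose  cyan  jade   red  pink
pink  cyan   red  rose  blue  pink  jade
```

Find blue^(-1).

First locate the identity: row red matches the header, so red is the identity.
Scan row blue for red: blue ⋆ blue = red. Hence blue^(-1) = blue.

blue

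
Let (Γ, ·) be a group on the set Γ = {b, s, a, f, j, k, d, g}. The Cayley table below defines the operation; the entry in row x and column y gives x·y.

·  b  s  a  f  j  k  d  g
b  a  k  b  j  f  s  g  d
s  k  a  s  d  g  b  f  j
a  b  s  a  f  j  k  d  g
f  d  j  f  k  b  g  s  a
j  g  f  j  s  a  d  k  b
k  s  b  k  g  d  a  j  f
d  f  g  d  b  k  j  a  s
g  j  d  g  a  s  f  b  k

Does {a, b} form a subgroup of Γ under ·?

{a, b} contains the identity a.
Checking products: every product of two elements of {a, b} (read from the table) lies in {a, b}, so the set is closed.
In a finite group, a nonempty closed subset is a subgroup. So {a, b} ≤ Γ.

Yes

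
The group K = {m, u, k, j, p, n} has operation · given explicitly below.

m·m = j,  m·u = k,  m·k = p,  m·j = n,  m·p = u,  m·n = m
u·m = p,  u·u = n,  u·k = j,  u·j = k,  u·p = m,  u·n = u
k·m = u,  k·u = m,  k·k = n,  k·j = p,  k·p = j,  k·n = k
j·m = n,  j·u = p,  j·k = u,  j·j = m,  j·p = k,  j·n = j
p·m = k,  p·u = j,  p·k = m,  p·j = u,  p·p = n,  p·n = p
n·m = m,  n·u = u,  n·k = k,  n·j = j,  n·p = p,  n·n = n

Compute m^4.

m^1 = m
m^2 = m·m = j
m^3 = j·m = n
m^4 = n·m = m

m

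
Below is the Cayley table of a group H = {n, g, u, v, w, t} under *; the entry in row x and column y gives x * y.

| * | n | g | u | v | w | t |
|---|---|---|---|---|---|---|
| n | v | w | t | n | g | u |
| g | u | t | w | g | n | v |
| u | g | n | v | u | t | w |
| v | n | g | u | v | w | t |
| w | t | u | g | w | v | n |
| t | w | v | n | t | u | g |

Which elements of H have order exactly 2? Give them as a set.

{n, u, w}

Identity is v. Compute the order of each non-identity element by repeated multiplication:
  n: n → v  (order 2)
  g: g → t → v  (order 3)
  u: u → v  (order 2)
  w: w → v  (order 2)
  t: t → g → v  (order 3)
Elements of order 2: {n, u, w}.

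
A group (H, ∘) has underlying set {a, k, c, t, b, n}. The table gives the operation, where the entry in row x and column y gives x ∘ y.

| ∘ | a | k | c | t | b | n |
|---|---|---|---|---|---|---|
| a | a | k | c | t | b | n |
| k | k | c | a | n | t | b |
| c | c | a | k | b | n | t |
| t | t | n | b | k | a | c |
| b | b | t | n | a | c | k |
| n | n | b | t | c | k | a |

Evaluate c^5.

k

c^1 = c
c^2 = c ∘ c = k
c^3 = k ∘ c = a
c^4 = a ∘ c = c
c^5 = c ∘ c = k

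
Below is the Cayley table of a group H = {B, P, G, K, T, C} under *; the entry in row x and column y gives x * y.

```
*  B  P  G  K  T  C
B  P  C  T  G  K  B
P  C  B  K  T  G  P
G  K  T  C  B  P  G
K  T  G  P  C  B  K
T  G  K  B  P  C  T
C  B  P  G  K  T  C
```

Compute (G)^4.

G^1 = G
G^2 = G * G = C
G^3 = C * G = G
G^4 = G * G = C

C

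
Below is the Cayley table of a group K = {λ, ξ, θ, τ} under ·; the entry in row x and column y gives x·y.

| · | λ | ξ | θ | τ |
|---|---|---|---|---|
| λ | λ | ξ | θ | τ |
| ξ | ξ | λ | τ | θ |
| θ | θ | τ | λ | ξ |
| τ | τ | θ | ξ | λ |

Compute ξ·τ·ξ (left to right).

ξ·τ = θ
θ·ξ = τ

τ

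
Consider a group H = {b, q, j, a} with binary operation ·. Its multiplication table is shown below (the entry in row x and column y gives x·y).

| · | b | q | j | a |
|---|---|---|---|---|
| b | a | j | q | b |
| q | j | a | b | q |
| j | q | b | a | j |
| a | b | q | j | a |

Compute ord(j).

The identity element is a (its row matches the header).
j^1 = j
j^2 = j·j = a
The first power of j equal to the identity is j^2, so ord(j) = 2.

2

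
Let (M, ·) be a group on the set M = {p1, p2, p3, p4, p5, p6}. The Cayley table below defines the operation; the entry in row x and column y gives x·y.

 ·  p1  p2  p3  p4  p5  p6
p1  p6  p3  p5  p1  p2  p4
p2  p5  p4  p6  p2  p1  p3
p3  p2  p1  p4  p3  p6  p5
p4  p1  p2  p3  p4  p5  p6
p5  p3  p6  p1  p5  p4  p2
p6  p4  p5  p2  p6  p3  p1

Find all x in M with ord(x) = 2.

{p2, p3, p5}

Identity is p4. Compute the order of each non-identity element by repeated multiplication:
  p1: p1 → p6 → p4  (order 3)
  p2: p2 → p4  (order 2)
  p3: p3 → p4  (order 2)
  p5: p5 → p4  (order 2)
  p6: p6 → p1 → p4  (order 3)
Elements of order 2: {p2, p3, p5}.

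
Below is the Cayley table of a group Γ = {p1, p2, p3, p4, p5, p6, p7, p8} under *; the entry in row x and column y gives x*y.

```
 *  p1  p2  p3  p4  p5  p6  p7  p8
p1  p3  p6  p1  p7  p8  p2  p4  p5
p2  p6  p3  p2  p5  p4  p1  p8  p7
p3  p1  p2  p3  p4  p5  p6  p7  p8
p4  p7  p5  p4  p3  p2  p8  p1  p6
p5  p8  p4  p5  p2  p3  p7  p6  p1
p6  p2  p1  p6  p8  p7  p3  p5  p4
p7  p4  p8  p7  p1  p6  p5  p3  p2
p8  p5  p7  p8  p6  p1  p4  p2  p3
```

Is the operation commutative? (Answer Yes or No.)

Check whether the table is symmetric across its main diagonal.
Every entry (row x, col y) equals the entry (row y, col x), so Γ is abelian.
(In fact Γ ≅ the elementary abelian group (Z_2)^3.)

Yes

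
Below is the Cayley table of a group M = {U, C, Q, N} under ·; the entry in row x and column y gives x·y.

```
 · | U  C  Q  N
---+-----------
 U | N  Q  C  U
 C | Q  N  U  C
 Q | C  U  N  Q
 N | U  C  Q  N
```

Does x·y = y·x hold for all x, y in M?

Yes

Check whether the table is symmetric across its main diagonal.
Every entry (row x, col y) equals the entry (row y, col x), so M is abelian.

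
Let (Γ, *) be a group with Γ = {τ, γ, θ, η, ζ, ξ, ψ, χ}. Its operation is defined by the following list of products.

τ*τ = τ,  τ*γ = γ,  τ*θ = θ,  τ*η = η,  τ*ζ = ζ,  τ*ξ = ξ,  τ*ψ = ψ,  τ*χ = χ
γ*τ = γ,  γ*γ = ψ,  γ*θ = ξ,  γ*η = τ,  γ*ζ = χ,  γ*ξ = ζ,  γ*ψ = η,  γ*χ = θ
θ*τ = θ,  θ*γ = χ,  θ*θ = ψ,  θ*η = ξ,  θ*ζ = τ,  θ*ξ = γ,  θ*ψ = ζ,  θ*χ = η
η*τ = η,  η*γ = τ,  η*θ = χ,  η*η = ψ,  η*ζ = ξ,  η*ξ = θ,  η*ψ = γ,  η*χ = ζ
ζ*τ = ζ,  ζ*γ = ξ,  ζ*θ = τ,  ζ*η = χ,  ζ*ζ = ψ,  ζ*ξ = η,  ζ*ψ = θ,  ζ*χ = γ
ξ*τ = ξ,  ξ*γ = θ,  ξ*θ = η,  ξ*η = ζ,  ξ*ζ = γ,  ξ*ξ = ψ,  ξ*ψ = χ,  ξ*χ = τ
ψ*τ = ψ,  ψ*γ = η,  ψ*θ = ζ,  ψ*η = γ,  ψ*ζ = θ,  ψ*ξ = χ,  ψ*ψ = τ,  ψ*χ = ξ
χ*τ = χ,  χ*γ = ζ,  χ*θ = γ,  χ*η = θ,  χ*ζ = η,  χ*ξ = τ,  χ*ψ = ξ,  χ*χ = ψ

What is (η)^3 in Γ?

γ

η^1 = η
η^2 = η*η = ψ
η^3 = ψ*η = γ
(Structurally, Γ here is isomorphic to the quaternion group Q_8.)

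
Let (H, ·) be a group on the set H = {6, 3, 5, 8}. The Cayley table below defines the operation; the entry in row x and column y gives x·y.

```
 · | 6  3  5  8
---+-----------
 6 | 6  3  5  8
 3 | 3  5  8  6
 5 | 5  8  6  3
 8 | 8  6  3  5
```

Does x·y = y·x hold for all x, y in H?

Yes

Check whether the table is symmetric across its main diagonal.
Every entry (row x, col y) equals the entry (row y, col x), so H is abelian.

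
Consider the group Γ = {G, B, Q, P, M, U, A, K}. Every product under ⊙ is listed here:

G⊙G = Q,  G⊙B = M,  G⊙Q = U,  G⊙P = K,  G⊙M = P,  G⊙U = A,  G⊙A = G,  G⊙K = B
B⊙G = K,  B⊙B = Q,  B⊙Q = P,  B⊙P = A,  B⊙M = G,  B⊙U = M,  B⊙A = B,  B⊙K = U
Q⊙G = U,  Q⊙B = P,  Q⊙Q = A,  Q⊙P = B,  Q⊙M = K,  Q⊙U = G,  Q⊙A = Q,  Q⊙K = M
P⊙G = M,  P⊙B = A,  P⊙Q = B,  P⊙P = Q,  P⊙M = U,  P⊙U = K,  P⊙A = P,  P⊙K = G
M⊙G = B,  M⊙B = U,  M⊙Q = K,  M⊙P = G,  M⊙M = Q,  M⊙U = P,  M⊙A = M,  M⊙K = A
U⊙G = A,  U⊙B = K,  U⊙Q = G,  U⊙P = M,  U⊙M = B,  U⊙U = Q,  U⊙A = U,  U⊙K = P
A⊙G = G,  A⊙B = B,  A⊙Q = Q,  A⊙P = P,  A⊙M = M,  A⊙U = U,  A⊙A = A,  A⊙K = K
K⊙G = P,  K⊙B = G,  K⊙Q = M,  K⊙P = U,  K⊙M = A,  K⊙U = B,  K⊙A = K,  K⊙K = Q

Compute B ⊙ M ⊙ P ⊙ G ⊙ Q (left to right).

B

B ⊙ M = G
G ⊙ P = K
K ⊙ G = P
P ⊙ Q = B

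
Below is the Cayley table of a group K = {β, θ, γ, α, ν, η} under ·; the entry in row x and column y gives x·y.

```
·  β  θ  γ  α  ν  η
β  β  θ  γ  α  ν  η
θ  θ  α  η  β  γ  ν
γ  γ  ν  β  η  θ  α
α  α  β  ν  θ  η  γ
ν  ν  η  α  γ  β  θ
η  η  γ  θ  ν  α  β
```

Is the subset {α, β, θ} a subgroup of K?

{α, β, θ} contains the identity β.
Checking products: every product of two elements of {α, β, θ} (read from the table) lies in {α, β, θ}, so the set is closed.
In a finite group, a nonempty closed subset is a subgroup. So {α, β, θ} ≤ K.

Yes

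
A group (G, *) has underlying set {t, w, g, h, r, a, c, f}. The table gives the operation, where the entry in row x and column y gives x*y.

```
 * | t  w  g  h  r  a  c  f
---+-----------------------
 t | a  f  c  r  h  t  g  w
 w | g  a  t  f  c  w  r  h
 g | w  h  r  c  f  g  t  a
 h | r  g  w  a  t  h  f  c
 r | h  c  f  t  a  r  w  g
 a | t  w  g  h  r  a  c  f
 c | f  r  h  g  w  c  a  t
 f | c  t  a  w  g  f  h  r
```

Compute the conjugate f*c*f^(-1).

The identity is a. In row f, the entry a sits in column g, so f^(-1) = g.
f*c = h
h*g = w

w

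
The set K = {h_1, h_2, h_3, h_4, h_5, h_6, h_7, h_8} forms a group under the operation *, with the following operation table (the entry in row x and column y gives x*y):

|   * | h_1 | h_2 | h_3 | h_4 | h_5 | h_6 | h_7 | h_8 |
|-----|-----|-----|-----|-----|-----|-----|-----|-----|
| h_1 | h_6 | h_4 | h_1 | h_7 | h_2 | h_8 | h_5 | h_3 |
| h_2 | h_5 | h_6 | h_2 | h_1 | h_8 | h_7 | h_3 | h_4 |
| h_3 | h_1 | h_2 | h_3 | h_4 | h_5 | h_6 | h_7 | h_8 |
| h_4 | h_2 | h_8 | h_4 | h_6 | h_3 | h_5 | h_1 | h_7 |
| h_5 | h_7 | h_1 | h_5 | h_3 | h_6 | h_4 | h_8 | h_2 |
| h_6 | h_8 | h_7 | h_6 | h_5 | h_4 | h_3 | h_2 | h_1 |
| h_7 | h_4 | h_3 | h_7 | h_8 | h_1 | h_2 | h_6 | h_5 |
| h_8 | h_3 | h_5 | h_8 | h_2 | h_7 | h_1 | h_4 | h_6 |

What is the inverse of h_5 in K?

h_4

First locate the identity: row h_3 matches the header, so h_3 is the identity.
Scan row h_5 for h_3: h_5*h_4 = h_3. Hence h_5^(-1) = h_4.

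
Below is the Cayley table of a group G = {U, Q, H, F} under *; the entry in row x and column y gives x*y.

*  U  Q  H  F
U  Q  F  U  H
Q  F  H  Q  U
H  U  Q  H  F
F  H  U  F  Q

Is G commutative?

Check whether the table is symmetric across its main diagonal.
Every entry (row x, col y) equals the entry (row y, col x), so G is abelian.

Yes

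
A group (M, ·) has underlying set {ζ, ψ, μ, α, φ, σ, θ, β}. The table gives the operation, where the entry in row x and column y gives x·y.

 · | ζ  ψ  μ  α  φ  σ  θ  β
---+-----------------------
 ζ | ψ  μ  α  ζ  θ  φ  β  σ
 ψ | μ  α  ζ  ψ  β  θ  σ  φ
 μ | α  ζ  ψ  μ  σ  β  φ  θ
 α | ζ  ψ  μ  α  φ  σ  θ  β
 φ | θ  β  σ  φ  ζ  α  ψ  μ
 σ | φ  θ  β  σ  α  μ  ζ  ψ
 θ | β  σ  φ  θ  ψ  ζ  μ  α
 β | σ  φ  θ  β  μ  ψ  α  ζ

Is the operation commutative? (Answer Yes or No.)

Yes

Check whether the table is symmetric across its main diagonal.
Every entry (row x, col y) equals the entry (row y, col x), so M is abelian.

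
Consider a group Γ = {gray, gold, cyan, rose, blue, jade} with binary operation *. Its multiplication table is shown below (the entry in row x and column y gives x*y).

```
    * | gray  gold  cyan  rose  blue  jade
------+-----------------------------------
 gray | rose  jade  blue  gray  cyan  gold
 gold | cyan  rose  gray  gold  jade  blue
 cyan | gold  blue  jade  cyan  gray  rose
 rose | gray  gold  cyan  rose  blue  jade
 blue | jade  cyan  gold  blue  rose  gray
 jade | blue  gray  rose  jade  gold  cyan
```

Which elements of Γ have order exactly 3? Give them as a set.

{cyan, jade}

Identity is rose. Compute the order of each non-identity element by repeated multiplication:
  gray: gray → rose  (order 2)
  gold: gold → rose  (order 2)
  cyan: cyan → jade → rose  (order 3)
  blue: blue → rose  (order 2)
  jade: jade → cyan → rose  (order 3)
Elements of order 3: {cyan, jade}.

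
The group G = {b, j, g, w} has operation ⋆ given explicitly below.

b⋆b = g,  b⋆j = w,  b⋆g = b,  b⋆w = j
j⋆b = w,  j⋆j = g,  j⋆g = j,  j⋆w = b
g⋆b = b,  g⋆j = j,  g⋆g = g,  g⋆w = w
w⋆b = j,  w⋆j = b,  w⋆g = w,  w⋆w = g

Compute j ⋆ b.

Read row j, column b: j ⋆ b = w.
(Structurally, G here is isomorphic to the Klein four-group V_4.)

w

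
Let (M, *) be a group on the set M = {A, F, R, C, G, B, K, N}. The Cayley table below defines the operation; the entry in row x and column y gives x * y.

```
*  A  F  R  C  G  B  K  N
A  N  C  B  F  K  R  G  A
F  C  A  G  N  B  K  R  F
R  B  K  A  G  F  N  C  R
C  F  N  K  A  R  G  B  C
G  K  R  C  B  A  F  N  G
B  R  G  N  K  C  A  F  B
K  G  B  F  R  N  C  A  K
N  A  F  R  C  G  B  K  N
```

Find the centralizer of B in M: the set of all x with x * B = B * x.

Compare row B with column B entry by entry.
R * B = N = B * R, so R commutes with B.
C * B = G but B * C = K, so C does not.
Collecting the elements that commute with B: C(B) = {A, B, N, R}.
(Structurally, M here is isomorphic to the quaternion group Q_8.)

{A, B, N, R}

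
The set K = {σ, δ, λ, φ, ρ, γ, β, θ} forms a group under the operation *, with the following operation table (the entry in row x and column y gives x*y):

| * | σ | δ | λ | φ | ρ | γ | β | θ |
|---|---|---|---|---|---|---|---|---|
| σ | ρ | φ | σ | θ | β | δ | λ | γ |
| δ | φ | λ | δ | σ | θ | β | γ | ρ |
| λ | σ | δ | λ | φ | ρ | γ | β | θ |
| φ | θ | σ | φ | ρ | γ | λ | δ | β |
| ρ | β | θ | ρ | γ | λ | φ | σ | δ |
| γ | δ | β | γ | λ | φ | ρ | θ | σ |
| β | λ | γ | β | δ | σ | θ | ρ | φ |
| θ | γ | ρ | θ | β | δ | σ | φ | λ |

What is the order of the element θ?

The identity element is λ (its row matches the header).
θ^1 = θ
θ^2 = θ*θ = λ
The first power of θ equal to the identity is θ^2, so ord(θ) = 2.
(Structurally, K here is isomorphic to Z_2 x Z_4.)

2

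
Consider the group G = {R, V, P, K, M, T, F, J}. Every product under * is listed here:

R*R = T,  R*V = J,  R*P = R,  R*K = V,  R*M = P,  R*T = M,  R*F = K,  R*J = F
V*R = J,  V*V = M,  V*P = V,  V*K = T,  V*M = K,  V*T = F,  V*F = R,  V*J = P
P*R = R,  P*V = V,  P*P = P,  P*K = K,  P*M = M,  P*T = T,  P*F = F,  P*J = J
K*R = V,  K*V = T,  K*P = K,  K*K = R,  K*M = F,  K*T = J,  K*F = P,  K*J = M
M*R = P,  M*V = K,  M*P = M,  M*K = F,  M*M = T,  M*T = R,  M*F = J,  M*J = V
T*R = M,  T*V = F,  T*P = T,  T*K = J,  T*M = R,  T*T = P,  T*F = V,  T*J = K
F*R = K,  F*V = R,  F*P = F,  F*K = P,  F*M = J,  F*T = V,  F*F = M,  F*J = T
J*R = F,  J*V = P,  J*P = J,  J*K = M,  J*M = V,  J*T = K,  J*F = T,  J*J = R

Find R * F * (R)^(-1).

F

The identity is P. In row R, the entry P sits in column M, so R^(-1) = M.
R * F = K
K * M = F
(Structurally, G here is isomorphic to the cyclic group Z_8.)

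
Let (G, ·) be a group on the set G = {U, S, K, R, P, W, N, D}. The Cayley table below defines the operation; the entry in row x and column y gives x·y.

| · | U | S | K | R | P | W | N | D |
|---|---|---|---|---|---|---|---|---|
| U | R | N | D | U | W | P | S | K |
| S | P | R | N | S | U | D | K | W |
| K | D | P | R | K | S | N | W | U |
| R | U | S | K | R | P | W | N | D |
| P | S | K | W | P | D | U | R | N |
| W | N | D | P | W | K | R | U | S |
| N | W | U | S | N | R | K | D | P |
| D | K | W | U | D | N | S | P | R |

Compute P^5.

P^1 = P
P^2 = P·P = D
P^3 = D·P = N
P^4 = N·P = R
P^5 = R·P = P

P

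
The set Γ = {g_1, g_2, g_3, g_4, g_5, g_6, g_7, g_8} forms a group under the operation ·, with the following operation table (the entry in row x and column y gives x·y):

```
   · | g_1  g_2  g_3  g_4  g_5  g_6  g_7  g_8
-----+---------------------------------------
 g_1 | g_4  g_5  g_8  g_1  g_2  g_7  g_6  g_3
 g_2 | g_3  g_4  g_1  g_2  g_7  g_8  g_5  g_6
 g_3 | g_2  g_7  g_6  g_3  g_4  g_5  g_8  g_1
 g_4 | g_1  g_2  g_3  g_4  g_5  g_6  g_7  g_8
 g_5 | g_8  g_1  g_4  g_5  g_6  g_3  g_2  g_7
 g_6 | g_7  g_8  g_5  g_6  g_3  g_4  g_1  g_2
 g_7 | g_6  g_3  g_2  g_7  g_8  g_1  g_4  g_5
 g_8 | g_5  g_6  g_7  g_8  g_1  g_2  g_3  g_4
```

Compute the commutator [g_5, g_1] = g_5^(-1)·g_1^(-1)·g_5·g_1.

g_6

Identity is g_4; from the table g_5^(-1) = g_3 and g_1^(-1) = g_1.
g_3·g_1 = g_2
g_2·g_5 = g_7
g_7·g_1 = g_6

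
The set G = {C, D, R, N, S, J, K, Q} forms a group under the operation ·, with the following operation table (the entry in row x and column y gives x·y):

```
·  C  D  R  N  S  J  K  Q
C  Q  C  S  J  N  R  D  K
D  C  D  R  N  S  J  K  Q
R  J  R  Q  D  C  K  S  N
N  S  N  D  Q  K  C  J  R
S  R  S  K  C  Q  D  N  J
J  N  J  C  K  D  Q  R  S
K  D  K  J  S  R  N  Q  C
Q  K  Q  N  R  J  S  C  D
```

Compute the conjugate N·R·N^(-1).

The identity is D. In row N, the entry D sits in column R, so N^(-1) = R.
N·R = D
D·R = R

R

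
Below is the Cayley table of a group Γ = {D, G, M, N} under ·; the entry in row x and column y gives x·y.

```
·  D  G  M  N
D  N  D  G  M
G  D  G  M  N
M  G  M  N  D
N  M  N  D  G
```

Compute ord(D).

The identity element is G (its row matches the header).
D^1 = D
D^2 = D·D = N
D^3 = N·D = M
D^4 = M·D = G
The first power of D equal to the identity is D^4, so ord(D) = 4.

4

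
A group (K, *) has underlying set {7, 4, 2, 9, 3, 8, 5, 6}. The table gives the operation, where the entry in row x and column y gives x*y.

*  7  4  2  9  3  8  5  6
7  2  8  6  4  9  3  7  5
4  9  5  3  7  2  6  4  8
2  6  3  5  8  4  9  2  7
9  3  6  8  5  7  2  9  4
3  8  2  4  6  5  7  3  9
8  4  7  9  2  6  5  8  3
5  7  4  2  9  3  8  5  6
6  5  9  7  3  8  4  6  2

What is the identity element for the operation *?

5

The identity e satisfies e*x = x for all x, so its row in the table reproduces the column headers.
Row 5 reads: 7, 4, 2, 9, 3, 8, 5, 6 — exactly the header order. So 5 is the identity.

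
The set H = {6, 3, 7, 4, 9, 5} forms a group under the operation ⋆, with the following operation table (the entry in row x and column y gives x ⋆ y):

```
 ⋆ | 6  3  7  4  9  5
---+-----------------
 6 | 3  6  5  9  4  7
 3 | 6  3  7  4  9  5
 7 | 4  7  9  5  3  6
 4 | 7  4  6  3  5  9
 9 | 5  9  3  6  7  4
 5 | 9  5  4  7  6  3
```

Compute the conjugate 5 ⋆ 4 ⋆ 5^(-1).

The identity is 3. In row 5, the entry 3 sits in column 5, so 5^(-1) = 5.
5 ⋆ 4 = 7
7 ⋆ 5 = 6

6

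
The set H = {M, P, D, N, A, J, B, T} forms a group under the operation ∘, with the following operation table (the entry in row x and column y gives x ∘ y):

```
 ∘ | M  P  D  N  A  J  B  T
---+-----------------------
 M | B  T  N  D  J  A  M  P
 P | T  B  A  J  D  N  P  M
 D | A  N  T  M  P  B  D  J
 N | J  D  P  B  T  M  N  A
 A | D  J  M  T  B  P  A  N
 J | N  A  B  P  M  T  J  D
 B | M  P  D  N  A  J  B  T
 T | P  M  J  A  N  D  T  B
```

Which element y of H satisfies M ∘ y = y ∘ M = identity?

M

First locate the identity: row B matches the header, so B is the identity.
Scan row M for B: M ∘ M = B. Hence M^(-1) = M.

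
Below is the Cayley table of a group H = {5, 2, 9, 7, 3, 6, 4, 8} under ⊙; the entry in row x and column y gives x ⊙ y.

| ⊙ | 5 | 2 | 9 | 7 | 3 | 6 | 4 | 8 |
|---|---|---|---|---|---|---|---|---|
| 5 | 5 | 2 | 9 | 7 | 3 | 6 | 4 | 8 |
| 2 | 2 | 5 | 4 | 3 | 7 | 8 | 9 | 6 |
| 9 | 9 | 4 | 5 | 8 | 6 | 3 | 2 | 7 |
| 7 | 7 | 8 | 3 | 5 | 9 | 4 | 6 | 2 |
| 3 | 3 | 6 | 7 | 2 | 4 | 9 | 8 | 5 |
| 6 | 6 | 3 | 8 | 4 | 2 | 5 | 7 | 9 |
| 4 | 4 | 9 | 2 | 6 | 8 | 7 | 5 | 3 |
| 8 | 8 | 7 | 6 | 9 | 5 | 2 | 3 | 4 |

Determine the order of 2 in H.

2

The identity element is 5 (its row matches the header).
2^1 = 2
2^2 = 2 ⊙ 2 = 5
The first power of 2 equal to the identity is 2^2, so ord(2) = 2.
(Structurally, H here is isomorphic to the dihedral group D_4.)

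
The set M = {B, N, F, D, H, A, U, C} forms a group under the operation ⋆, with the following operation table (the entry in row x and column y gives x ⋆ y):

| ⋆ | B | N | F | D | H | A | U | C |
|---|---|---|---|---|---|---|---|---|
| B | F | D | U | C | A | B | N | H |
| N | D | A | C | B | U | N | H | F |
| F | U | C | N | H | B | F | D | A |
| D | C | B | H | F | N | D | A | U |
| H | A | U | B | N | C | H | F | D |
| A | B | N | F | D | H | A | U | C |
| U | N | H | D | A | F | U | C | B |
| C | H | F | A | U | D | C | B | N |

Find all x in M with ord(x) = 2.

Identity is A. Compute the order of each non-identity element by repeated multiplication:
  B: B → F → U → N → D → C → H → A  (order 8)
  N: N → A  (order 2)
  F: F → N → C → A  (order 4)
  D: D → F → H → N → B → C → U → A  (order 8)
  H: H → C → D → N → U → F → B → A  (order 8)
  U: U → C → B → N → H → F → D → A  (order 8)
  C: C → N → F → A  (order 4)
Elements of order 2: {N}.

{N}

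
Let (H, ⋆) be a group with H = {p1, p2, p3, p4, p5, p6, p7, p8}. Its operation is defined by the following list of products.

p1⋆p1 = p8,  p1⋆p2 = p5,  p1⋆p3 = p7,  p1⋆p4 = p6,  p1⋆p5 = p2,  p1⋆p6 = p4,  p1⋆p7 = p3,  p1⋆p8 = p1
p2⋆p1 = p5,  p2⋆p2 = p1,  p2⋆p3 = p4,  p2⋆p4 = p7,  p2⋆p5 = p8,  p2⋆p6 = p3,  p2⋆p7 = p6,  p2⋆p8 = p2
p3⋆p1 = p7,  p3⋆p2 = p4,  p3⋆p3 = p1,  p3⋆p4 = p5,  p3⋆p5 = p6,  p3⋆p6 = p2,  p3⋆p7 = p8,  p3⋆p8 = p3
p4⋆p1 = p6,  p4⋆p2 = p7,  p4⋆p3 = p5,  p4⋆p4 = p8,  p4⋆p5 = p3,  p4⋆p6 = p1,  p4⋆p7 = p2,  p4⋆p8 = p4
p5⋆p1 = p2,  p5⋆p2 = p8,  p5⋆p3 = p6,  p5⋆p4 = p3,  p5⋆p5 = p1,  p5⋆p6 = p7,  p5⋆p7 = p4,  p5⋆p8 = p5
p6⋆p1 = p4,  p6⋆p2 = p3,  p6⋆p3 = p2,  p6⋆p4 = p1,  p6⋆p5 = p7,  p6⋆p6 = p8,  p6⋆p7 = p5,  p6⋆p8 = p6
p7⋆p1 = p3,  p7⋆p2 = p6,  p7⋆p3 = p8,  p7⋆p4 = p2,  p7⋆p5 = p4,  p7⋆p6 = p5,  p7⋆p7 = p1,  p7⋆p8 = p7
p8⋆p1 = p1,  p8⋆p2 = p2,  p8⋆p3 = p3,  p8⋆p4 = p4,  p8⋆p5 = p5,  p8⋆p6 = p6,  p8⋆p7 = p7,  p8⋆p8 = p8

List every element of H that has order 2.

Identity is p8. Compute the order of each non-identity element by repeated multiplication:
  p1: p1 → p8  (order 2)
  p2: p2 → p1 → p5 → p8  (order 4)
  p3: p3 → p1 → p7 → p8  (order 4)
  p4: p4 → p8  (order 2)
  p5: p5 → p1 → p2 → p8  (order 4)
  p6: p6 → p8  (order 2)
  p7: p7 → p1 → p3 → p8  (order 4)
Elements of order 2: {p1, p4, p6}.
(Structurally, H here is isomorphic to Z_2 x Z_4.)

{p1, p4, p6}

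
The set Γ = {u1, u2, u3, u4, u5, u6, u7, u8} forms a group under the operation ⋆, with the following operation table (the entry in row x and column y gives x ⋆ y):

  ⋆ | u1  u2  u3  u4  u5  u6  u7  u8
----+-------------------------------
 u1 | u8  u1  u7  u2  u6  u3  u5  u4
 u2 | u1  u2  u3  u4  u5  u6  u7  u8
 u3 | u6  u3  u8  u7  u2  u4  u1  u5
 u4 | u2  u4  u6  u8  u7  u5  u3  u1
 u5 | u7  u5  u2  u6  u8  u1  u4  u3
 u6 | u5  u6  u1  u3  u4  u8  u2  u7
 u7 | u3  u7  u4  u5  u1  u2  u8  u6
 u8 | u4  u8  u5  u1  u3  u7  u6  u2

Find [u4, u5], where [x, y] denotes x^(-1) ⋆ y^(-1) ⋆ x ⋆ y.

u8

Identity is u2; from the table u4^(-1) = u1 and u5^(-1) = u3.
u1 ⋆ u3 = u7
u7 ⋆ u4 = u5
u5 ⋆ u5 = u8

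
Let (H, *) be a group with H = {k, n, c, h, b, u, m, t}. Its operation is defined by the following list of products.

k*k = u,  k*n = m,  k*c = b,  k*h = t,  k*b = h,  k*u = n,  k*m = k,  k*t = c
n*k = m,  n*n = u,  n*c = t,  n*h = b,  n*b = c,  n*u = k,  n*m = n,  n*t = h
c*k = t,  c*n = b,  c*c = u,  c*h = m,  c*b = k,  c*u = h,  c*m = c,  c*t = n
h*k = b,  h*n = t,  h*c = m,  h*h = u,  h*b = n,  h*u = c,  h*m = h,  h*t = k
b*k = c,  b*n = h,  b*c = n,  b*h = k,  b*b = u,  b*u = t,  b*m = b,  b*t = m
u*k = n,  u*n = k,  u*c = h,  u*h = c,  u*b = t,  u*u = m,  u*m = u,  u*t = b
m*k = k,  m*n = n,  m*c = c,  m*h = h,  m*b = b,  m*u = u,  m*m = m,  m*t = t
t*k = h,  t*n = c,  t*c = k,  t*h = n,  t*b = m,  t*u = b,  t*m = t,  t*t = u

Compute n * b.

c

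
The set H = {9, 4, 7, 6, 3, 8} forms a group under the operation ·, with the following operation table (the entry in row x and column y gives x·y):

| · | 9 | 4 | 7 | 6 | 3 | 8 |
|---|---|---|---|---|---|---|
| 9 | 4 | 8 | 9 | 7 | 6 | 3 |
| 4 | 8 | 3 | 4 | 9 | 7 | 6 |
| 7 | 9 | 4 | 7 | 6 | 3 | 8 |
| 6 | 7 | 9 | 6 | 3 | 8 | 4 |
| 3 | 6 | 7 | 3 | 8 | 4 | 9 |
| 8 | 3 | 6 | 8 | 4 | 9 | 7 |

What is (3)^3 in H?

7

3^1 = 3
3^2 = 3·3 = 4
3^3 = 4·3 = 7
(Structurally, H here is isomorphic to the cyclic group Z_6.)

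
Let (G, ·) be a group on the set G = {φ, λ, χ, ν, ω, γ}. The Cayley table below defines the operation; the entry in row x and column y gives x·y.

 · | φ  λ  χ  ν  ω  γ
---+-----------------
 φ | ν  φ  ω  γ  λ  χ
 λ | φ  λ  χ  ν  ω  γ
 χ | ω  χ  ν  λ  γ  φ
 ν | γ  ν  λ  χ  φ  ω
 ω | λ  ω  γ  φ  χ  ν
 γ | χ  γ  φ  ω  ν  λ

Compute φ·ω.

λ

Read row φ, column ω: φ·ω = λ.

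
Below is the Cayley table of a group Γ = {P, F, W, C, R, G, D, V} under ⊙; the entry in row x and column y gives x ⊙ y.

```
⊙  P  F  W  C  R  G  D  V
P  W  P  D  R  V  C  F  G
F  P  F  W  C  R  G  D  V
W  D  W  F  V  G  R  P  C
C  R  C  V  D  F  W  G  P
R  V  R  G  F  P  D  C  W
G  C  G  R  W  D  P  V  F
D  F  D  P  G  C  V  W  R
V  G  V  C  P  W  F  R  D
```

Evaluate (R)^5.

G

R^1 = R
R^2 = R ⊙ R = P
R^3 = P ⊙ R = V
R^4 = V ⊙ R = W
R^5 = W ⊙ R = G
(Structurally, Γ here is isomorphic to the cyclic group Z_8.)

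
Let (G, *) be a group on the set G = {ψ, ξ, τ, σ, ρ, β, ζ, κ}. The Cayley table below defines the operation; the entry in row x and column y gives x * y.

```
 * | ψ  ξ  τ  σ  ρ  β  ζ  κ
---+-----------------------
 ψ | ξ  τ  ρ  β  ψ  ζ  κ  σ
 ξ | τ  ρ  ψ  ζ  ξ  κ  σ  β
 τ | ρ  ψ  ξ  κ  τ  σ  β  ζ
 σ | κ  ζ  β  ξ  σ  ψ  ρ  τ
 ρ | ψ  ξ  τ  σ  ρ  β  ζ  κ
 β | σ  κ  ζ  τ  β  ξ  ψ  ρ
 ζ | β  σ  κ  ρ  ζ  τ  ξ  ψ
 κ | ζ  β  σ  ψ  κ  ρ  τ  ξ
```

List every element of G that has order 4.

Identity is ρ. Compute the order of each non-identity element by repeated multiplication:
  ψ: ψ → ξ → τ → ρ  (order 4)
  ξ: ξ → ρ  (order 2)
  τ: τ → ξ → ψ → ρ  (order 4)
  σ: σ → ξ → ζ → ρ  (order 4)
  β: β → ξ → κ → ρ  (order 4)
  ζ: ζ → ξ → σ → ρ  (order 4)
  κ: κ → ξ → β → ρ  (order 4)
Elements of order 4: {β, ζ, κ, σ, τ, ψ}.

{β, ζ, κ, σ, τ, ψ}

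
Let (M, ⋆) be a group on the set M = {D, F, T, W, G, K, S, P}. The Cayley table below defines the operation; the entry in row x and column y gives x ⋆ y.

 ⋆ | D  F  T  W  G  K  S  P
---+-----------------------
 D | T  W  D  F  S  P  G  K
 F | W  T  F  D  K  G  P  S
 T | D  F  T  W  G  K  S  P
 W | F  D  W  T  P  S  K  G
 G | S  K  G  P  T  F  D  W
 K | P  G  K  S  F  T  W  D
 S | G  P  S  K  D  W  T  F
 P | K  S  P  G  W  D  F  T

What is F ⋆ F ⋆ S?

F ⋆ F = T
T ⋆ S = S

S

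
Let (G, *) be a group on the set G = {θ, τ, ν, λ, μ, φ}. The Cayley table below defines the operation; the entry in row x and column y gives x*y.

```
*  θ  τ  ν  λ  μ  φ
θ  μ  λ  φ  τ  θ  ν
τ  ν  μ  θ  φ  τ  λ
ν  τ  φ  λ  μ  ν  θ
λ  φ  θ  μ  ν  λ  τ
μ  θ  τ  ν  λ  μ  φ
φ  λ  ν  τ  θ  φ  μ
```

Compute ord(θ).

2

The identity element is μ (its row matches the header).
θ^1 = θ
θ^2 = θ*θ = μ
The first power of θ equal to the identity is θ^2, so ord(θ) = 2.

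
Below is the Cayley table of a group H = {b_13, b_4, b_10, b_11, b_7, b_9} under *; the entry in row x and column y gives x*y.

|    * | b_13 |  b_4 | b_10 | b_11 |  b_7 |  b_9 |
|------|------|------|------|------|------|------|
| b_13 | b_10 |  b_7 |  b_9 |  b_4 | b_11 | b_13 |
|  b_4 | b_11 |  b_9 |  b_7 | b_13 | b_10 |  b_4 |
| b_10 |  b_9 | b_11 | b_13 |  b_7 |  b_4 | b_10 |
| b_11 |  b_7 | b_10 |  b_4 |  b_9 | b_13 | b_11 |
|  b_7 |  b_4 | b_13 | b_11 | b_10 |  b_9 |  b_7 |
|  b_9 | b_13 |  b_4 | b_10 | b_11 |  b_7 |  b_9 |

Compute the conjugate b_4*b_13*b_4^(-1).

b_10

The identity is b_9. In row b_4, the entry b_9 sits in column b_4, so b_4^(-1) = b_4.
b_4*b_13 = b_11
b_11*b_4 = b_10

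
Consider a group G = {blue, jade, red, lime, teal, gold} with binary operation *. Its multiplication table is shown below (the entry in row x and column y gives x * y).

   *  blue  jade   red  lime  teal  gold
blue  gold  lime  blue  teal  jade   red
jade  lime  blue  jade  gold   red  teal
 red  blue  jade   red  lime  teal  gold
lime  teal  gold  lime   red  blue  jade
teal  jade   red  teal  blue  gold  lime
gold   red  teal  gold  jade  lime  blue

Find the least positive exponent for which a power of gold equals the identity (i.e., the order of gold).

3

The identity element is red (its row matches the header).
gold^1 = gold
gold^2 = gold * gold = blue
gold^3 = blue * gold = red
The first power of gold equal to the identity is gold^3, so ord(gold) = 3.
(Structurally, G here is isomorphic to the cyclic group Z_6.)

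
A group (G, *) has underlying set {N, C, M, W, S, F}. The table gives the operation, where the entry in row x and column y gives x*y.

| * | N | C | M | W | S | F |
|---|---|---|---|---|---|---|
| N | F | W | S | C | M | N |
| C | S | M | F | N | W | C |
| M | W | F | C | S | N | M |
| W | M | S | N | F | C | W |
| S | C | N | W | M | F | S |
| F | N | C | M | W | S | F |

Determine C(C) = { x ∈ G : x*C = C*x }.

{C, F, M}

Compare row C with column C entry by entry.
M*C = F = C*M, so M commutes with C.
W*C = S but C*W = N, so W does not.
Collecting the elements that commute with C: C(C) = {C, F, M}.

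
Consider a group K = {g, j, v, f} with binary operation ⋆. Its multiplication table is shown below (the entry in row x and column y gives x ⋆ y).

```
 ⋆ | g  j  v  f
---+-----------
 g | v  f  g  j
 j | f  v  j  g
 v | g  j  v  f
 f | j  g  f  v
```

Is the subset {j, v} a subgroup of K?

Yes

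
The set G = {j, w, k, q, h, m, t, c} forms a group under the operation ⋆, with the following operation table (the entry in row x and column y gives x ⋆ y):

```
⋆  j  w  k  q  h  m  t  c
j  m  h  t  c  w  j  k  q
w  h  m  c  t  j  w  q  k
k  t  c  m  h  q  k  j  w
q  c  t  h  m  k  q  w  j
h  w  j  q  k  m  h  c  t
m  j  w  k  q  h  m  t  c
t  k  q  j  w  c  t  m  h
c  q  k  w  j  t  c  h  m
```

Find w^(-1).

w

First locate the identity: row m matches the header, so m is the identity.
Scan row w for m: w ⋆ w = m. Hence w^(-1) = w.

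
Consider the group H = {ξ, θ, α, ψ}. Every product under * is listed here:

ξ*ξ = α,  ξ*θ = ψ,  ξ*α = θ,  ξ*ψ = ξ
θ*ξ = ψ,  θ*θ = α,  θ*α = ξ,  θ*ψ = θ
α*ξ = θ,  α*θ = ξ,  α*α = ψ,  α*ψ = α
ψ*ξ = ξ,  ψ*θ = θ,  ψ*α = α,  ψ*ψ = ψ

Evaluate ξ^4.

ξ^1 = ξ
ξ^2 = ξ * ξ = α
ξ^3 = α * ξ = θ
ξ^4 = θ * ξ = ψ

ψ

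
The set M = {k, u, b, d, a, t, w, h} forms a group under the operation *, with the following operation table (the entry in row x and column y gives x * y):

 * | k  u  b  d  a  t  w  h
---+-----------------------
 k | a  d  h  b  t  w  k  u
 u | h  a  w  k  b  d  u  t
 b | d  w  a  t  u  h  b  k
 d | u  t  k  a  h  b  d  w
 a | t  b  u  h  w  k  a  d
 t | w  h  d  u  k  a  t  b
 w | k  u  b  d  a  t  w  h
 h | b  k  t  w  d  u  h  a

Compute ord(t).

4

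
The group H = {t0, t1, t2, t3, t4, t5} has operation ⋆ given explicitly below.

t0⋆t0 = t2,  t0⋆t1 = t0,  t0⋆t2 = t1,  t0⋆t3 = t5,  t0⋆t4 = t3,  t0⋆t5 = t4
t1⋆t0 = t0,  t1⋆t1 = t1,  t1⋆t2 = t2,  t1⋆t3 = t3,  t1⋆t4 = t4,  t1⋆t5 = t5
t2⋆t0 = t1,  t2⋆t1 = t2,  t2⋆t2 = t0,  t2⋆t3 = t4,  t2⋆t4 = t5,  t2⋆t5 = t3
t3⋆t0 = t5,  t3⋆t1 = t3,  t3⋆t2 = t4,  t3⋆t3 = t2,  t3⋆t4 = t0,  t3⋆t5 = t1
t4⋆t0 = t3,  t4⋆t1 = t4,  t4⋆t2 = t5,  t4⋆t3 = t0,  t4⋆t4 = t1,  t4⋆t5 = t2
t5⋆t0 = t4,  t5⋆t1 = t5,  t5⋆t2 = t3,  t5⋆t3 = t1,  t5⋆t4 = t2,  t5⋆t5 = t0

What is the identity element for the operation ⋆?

The identity e satisfies e ⋆ x = x for all x, so its row in the table reproduces the column headers.
Row t1 reads: t0, t1, t2, t3, t4, t5 — exactly the header order. So t1 is the identity.
(Structurally, H here is isomorphic to the cyclic group Z_6.)

t1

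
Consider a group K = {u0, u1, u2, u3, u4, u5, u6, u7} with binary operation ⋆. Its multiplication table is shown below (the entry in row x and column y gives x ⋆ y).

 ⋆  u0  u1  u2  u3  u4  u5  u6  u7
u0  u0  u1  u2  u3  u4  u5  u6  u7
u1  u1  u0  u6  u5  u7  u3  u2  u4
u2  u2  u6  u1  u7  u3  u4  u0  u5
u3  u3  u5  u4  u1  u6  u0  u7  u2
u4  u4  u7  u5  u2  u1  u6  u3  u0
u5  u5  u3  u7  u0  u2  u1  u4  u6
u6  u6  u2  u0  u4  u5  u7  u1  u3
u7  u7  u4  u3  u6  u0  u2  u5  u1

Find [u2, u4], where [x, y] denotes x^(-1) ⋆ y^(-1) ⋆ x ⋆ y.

Identity is u0; from the table u2^(-1) = u6 and u4^(-1) = u7.
u6 ⋆ u7 = u3
u3 ⋆ u2 = u4
u4 ⋆ u4 = u1

u1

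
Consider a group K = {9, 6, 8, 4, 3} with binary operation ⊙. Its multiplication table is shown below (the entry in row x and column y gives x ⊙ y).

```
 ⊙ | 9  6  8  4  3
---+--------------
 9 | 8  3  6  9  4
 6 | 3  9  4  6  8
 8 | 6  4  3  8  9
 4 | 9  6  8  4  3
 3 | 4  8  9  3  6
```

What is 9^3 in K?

6

9^1 = 9
9^2 = 9 ⊙ 9 = 8
9^3 = 8 ⊙ 9 = 6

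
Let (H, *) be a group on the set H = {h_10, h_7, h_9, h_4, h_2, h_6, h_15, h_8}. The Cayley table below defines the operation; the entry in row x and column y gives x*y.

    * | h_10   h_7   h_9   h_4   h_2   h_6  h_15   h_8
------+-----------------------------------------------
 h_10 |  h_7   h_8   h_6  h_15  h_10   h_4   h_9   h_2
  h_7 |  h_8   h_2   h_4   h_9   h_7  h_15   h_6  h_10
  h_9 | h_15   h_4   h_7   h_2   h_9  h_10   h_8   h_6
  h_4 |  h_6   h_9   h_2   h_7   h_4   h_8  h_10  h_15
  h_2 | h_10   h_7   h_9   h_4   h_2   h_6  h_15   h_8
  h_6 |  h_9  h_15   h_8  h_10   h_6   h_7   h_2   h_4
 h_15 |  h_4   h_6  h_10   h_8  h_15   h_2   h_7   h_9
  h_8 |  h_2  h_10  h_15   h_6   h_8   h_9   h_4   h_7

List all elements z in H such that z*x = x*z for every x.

An element z is central iff its row equals its column in the table.
For h_15: h_15*h_10 = h_4 ≠ h_9 = h_10*h_15, so h_15 ∉ Z.
Checking each element this way leaves Z(H) = {h_2, h_7}.

{h_2, h_7}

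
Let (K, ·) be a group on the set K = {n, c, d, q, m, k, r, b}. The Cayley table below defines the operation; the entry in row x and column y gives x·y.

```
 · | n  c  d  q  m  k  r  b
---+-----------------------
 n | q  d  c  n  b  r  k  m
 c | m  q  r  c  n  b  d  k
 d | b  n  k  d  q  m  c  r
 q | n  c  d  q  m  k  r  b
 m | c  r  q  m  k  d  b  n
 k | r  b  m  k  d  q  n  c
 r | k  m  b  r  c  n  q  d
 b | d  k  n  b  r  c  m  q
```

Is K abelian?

d·r = c but r·d = b.
Since d and r do not commute, K is not abelian.

No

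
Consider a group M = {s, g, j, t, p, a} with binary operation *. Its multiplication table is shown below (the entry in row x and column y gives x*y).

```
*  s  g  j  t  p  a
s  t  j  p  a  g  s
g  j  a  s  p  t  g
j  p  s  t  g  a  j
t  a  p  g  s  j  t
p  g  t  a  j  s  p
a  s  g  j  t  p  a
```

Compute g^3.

g

g^1 = g
g^2 = g*g = a
g^3 = a*g = g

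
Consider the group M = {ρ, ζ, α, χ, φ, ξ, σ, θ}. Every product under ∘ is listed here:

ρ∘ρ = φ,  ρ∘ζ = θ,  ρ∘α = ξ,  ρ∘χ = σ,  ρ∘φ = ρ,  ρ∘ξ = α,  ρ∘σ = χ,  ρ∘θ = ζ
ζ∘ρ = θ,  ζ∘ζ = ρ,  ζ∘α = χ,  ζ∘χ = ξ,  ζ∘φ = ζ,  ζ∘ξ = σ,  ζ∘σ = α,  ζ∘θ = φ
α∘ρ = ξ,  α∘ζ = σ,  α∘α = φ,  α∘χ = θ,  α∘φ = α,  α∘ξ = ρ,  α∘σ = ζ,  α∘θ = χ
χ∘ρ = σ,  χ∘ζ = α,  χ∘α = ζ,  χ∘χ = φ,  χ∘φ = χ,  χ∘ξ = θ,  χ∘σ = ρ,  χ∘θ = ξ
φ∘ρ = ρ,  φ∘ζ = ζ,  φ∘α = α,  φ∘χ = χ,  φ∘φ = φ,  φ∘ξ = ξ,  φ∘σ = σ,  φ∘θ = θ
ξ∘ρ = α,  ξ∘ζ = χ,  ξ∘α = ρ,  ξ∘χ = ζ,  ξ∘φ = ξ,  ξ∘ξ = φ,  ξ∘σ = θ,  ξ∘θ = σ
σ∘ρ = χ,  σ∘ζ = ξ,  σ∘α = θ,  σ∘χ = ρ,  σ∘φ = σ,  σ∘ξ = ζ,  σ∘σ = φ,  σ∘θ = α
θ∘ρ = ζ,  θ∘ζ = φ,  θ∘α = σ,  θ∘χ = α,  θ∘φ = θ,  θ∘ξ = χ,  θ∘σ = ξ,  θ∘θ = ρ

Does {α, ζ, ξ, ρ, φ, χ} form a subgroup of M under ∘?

No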